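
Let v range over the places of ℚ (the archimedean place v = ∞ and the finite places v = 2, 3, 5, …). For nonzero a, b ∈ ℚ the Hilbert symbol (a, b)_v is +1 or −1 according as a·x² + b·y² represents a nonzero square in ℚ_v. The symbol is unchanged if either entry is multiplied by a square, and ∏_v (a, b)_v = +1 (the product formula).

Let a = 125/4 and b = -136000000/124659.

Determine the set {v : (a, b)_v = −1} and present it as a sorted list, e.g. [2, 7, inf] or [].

[2, 17]

(a, b) ≡ (5, -646) mod (ℚ^×)²; places V = {2, 3, 5, 17, 19, ∞}.
(a,b)_3: α=0, u≡2; β=-8, v≡2 (mod 3); (2|3)=-1, (2|3)=-1; sign (−1)^0·-1^-8·-1^0 = +1.
(a,b)_17: α=0, u≡10; β=1, v≡2 (mod 17); (10|17)=-1, (2|17)=+1; sign (−1)^0·-1^1·+1^0 = -1.
(a,b)_5: α=3, u≡4; β=6, v≡4 (mod 5); (4|5)=+1, (4|5)=+1; sign (−1)^0·+1^6·+1^3 = +1.
(a,b)_19: α=0, u≡17; β=-1, v≡4 (mod 19); (17|19)=+1, (4|19)=+1; sign (−1)^0·+1^-1·+1^0 = +1.
(a,b)_2: α=-2, β=9; u≡5, v≡5 (mod 8); ε(u)ε(v)=0·0, αω(v)=-2·1, βω(u)=9·1; sum ≡ 1  ⇒  -1.
(a,b)_∞: sgn(5)=+, sgn(-646)=−, so +1.
|Ram(5, -646)| = 2, even; anisotropic at {2, 17}.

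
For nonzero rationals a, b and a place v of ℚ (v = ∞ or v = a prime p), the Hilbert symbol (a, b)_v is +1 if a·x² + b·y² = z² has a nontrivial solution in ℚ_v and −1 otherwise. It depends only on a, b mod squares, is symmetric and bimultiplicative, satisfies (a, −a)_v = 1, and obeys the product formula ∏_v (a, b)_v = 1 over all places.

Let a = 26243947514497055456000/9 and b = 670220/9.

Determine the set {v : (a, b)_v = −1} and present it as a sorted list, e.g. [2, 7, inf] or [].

Mod squares: a ≡ 3799715, b ≡ 167555. Check v ∈ {∞, 2, 3, 5, 19, 23, 31, 37, 47}.
v=5: a=5^3·(≡2), b=5^1·(≡1) mod 5; (2|5)=-1, (1|5)=+1; (−1)^{3·1·2}·(-1)^1·(+1)^3 = -1.
v=∞: 3799715 > 0 and 167555 > 0  ⇒  (a,b)_∞ = +1.
v=3: a=3^-2·(≡2), b=3^-2·(≡2) mod 3; (2|3)=-1, (2|3)=-1; (−1)^{-2·-2·1}·(-1)^-2·(-1)^-2 = +1.
v=19: a=19^1·(≡8), b=19^0·(≡10) mod 19; (8|19)=-1, (10|19)=-1; (−1)^{1·0·9}·(-1)^0·(-1)^1 = -1.
v=31: a=31^4·(≡4), b=31^1·(≡29) mod 31; (4|31)=+1, (29|31)=-1; (−1)^{4·1·15}·(+1)^1·(-1)^4 = +1.
v=23: a=23^3·(≡10), b=23^1·(≡5) mod 23; (10|23)=-1, (5|23)=-1; (−1)^{3·1·11}·(-1)^1·(-1)^3 = -1.
v=47: a=47^3·(≡20), b=47^1·(≡23) mod 47; (20|47)=-1, (23|47)=-1; (−1)^{3·1·23}·(-1)^1·(-1)^3 = -1.
v=37: a=37^1·(≡14), b=37^0·(≡29) mod 37; (14|37)=-1, (29|37)=-1; (−1)^{1·0·18}·(-1)^0·(-1)^1 = -1.
v=2: v_2(a)=8, v_2(b)=2; units ≡ 3, 3 (mod 8); ε·ε+αω+βω = 1·1+8·1+2·1 ≡ 1  ⇒  (a,b)_2 = -1.
(3799715, 167555 / ℚ) ramifies at {2, 5, 19, 23, 37, 47}: a division algebra.

[2, 5, 19, 23, 37, 47]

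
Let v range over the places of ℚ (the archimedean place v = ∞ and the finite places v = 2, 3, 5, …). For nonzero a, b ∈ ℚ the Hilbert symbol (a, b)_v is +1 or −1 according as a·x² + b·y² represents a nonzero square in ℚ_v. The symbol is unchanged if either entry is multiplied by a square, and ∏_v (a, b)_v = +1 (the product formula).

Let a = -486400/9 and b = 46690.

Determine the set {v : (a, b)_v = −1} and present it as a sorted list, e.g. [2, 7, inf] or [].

[2, 29]

Mod squares: a ≡ -19, b ≡ 46690. Check v ∈ {∞, 2, 3, 5, 7, 19, 23, 29}.
v=23: a=23^0·(≡3), b=23^1·(≡6) mod 23; (3|23)=+1, (6|23)=+1; (−1)^{0·1·11}·(+1)^1·(+1)^0 = +1.
v=7: a=7^0·(≡1), b=7^1·(≡6) mod 7; (1|7)=+1, (6|7)=-1; (−1)^{0·1·3}·(+1)^1·(-1)^0 = +1.
v=19: a=19^1·(≡14), b=19^0·(≡7) mod 19; (14|19)=-1, (7|19)=+1; (−1)^{1·0·9}·(-1)^0·(+1)^1 = +1.
v=5: a=5^2·(≡1), b=5^1·(≡3) mod 5; (1|5)=+1, (3|5)=-1; (−1)^{2·1·2}·(+1)^1·(-1)^2 = +1.
v=2: v_2(a)=10, v_2(b)=1; units ≡ 5, 1 (mod 8); ε·ε+αω+βω = 0·0+10·0+1·1 ≡ 1  ⇒  (a,b)_2 = -1.
v=∞: -19 < 0 and 46690 > 0  ⇒  (a,b)_∞ = +1.
v=29: a=29^0·(≡18), b=29^1·(≡15) mod 29; (18|29)=-1, (15|29)=-1; (−1)^{0·1·14}·(-1)^1·(-1)^0 = -1.
v=3: a=3^-2·(≡2), b=3^0·(≡1) mod 3; (2|3)=-1, (1|3)=+1; (−1)^{-2·0·1}·(-1)^0·(+1)^-2 = +1.
|Ram(-19, 46690)| = 2, even; anisotropic at {2, 29}.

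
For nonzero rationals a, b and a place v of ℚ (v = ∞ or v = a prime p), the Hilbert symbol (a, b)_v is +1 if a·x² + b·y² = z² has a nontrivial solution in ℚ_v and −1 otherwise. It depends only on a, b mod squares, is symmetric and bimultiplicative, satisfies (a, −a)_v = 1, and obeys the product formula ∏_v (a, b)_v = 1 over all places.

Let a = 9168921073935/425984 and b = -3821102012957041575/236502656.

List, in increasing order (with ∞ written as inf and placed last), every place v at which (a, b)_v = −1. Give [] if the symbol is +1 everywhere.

[3, 5]

(a, b) ≡ (62790, -598) mod (ℚ^×)²; places V = {2, 3, 5, 7, 13, 19, 23, 29, 47, ∞}.
(a,b)_2: α=-15, β=-7; u≡3, v≡5 (mod 8); ε(u)ε(v)=1·0, αω(v)=-15·1, βω(u)=-7·1; sum ≡ 0  ⇒  +1.
(a,b)_3: α=3, u≡2; β=8, v≡2 (mod 3); (2|3)=-1, (2|3)=-1; sign (−1)^0·-1^8·-1^3 = -1.
(a,b)_7: α=1, u≡3; β=4, v≡1 (mod 7); (3|7)=-1, (1|7)=+1; sign (−1)^0·-1^4·+1^1 = +1.
(a,b)_23: α=3, u≡9; β=3, v≡5 (mod 23); (9|23)=+1, (5|23)=-1; sign (−1)^1·+1^3·-1^3 = +1.
(a,b)_29: α=0, u≡16; β=-2, v≡21 (mod 29); (16|29)=+1, (21|29)=-1; sign (−1)^0·+1^-2·-1^0 = +1.
(a,b)_47: α=2, u≡40; β=2, v≡23 (mod 47); (40|47)=-1, (23|47)=-1; sign (−1)^0·-1^2·-1^2 = +1.
(a,b)_5: α=1, u≡3; β=2, v≡2 (mod 5); (3|5)=-1, (2|5)=-1; sign (−1)^0·-1^2·-1^1 = -1.
(a,b)_∞: sgn(62790)=+, sgn(-598)=−, so +1.
(a,b)_19: α=2, u≡18; β=2, v≡18 (mod 19); (18|19)=-1, (18|19)=-1; sign (−1)^0·-1^2·-1^2 = +1.
(a,b)_13: α=-1, u≡8; β=-3, v≡7 (mod 13); (8|13)=-1, (7|13)=-1; sign (−1)^0·-1^-3·-1^-1 = +1.
Ram(62790, -598) = {3, 5}; no ℚ_3-point on the conic.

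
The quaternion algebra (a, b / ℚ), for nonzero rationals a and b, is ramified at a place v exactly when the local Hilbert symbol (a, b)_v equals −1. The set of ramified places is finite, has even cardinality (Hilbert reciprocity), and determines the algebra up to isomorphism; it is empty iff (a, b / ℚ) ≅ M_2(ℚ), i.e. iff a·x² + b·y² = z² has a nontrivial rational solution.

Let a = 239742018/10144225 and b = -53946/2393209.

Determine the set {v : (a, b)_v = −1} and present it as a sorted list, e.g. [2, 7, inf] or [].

[2, 47]

Mod squares: a ≡ 2162, b ≡ -74. Check v ∈ {∞, 2, 3, 5, 7, 13, 17, 23, 37, 47}.
v=2: v_2(a)=1, v_2(b)=1; units ≡ 1, 3 (mod 8); ε·ε+αω+βω = 0·1+1·1+1·0 ≡ 1  ⇒  (a,b)_2 = -1.
v=47: a=47^1·(≡29), b=47^0·(≡30) mod 47; (29|47)=-1, (30|47)=-1; (−1)^{1·0·23}·(-1)^0·(-1)^1 = -1.
v=23: a=23^1·(≡2), b=23^0·(≡8) mod 23; (2|23)=+1, (8|23)=+1; (−1)^{1·0·11}·(+1)^0·(+1)^1 = +1.
v=5: a=5^-2·(≡2), b=5^0·(≡1) mod 5; (2|5)=-1, (1|5)=+1; (−1)^{-2·0·2}·(-1)^0·(+1)^-2 = +1.
v=17: a=17^0·(≡14), b=17^-2·(≡6) mod 17; (14|17)=-1, (6|17)=-1; (−1)^{0·-2·8}·(-1)^-2·(-1)^0 = +1.
v=7: a=7^-4·(≡3), b=7^-2·(≡5) mod 7; (3|7)=-1, (5|7)=-1; (−1)^{-4·-2·3}·(-1)^-2·(-1)^-4 = +1.
v=37: a=37^2·(≡33), b=37^1·(≡8) mod 37; (33|37)=+1, (8|37)=-1; (−1)^{2·1·18}·(+1)^1·(-1)^2 = +1.
v=3: a=3^4·(≡2), b=3^6·(≡1) mod 3; (2|3)=-1, (1|3)=+1; (−1)^{4·6·1}·(-1)^6·(+1)^4 = +1.
v=∞: 2162 > 0 and -74 < 0  ⇒  (a,b)_∞ = +1.
v=13: a=13^-2·(≡12), b=13^-2·(≡1) mod 13; (12|13)=+1, (1|13)=+1; (−1)^{-2·-2·6}·(+1)^-2·(+1)^-2 = +1.
Ram(2162, -74) = {2, 47}; no ℚ_2-point on the conic.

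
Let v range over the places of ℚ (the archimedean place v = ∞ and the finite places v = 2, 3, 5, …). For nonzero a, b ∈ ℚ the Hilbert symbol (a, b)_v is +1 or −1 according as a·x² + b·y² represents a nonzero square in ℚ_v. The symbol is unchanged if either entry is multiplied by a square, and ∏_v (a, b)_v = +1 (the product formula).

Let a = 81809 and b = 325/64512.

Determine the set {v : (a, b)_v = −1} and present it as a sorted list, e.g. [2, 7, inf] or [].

[13, 31]

(a, b) ≡ (81809, 91) mod (ℚ^×)²; places V = {2, 3, 5, 7, 13, 29, 31, ∞}.
(a,b)_∞: sgn(81809)=+, sgn(91)=+, so +1.
(a,b)_29: α=1, u≡8; β=0, v≡4 (mod 29); (8|29)=-1, (4|29)=+1; sign (−1)^0·-1^0·+1^1 = +1.
(a,b)_5: α=0, u≡4; β=2, v≡4 (mod 5); (4|5)=+1, (4|5)=+1; sign (−1)^0·+1^2·+1^0 = +1.
(a,b)_31: α=1, u≡4; β=0, v≡15 (mod 31); (4|31)=+1, (15|31)=-1; sign (−1)^0·+1^0·-1^1 = -1.
(a,b)_13: α=1, u≡1; β=1, v≡2 (mod 13); (1|13)=+1, (2|13)=-1; sign (−1)^0·+1^1·-1^1 = -1.
(a,b)_3: α=0, u≡2; β=-2, v≡1 (mod 3); (2|3)=-1, (1|3)=+1; sign (−1)^0·-1^-2·+1^0 = +1.
(a,b)_2: α=0, β=-10; u≡1, v≡3 (mod 8); ε(u)ε(v)=0·1, αω(v)=0·1, βω(u)=-10·0; sum ≡ 0  ⇒  +1.
(a,b)_7: α=1, u≡4; β=-1, v≡6 (mod 7); (4|7)=+1, (6|7)=-1; sign (−1)^1·+1^-1·-1^1 = +1.
Ram(81809, 91) = {13, 31}; no ℚ_13-point on the conic.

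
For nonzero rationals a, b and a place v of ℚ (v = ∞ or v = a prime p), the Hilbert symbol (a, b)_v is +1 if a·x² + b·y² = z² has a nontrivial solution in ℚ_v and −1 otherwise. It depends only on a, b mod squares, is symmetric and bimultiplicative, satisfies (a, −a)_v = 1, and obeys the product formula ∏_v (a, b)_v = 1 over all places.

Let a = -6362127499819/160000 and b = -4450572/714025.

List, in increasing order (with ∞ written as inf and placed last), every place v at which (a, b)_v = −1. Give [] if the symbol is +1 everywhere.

Mod squares: a ≡ -799459, b ≡ -3. Check v ∈ {∞, 2, 3, 5, 7, 13, 17, 29, 31, 37, 41}.
v=3: a=3^0·(≡2), b=3^3·(≡2) mod 3; (2|3)=-1, (2|3)=-1; (−1)^{0·3·1}·(-1)^3·(-1)^0 = -1.
v=∞: -799459 < 0 and -3 < 0  ⇒  (a,b)_∞ = -1.
v=13: a=13^2·(≡5), b=13^-4·(≡9) mod 13; (5|13)=-1, (9|13)=+1; (−1)^{2·-4·6}·(-1)^-4·(+1)^2 = +1.
v=31: a=31^3·(≡22), b=31^0·(≡18) mod 31; (22|31)=-1, (18|31)=+1; (−1)^{3·0·15}·(-1)^0·(+1)^3 = +1.
v=17: a=17^1·(≡14), b=17^0·(≡12) mod 17; (14|17)=-1, (12|17)=-1; (−1)^{1·0·8}·(-1)^0·(-1)^1 = -1.
v=37: a=37^1·(≡16), b=37^0·(≡27) mod 37; (16|37)=+1, (27|37)=+1; (−1)^{1·0·18}·(+1)^0·(+1)^1 = +1.
v=2: v_2(a)=-8, v_2(b)=2; units ≡ 5, 5 (mod 8); ε·ε+αω+βω = 0·0+-8·1+2·1 ≡ 0  ⇒  (a,b)_2 = +1.
v=29: a=29^0·(≡7), b=29^2·(≡10) mod 29; (7|29)=+1, (10|29)=-1; (−1)^{0·2·14}·(+1)^2·(-1)^0 = +1.
v=7: a=7^2·(≡1), b=7^2·(≡1) mod 7; (1|7)=+1, (1|7)=+1; (−1)^{2·2·3}·(+1)^2·(+1)^2 = +1.
v=41: a=41^1·(≡24), b=41^0·(≡6) mod 41; (24|41)=-1, (6|41)=-1; (−1)^{1·0·20}·(-1)^0·(-1)^1 = -1.
v=5: a=5^-4·(≡1), b=5^-2·(≡3) mod 5; (1|5)=+1, (3|5)=-1; (−1)^{-4·-2·2}·(+1)^-2·(-1)^-4 = +1.
(-799459, -3 / ℚ) ramifies at {3, 17, 41, ∞}: a division algebra.

[3, 17, 41, inf]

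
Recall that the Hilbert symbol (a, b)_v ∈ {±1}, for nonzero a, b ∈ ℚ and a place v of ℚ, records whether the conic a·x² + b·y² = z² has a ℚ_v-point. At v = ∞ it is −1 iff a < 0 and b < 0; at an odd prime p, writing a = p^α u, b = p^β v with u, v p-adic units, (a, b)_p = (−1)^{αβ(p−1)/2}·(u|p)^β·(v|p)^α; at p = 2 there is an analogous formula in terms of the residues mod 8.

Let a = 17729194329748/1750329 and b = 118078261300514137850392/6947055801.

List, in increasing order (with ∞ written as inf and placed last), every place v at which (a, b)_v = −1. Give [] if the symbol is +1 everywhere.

[2, 11, 23, 31]

(a, b) ≡ (20677, 22) mod (ℚ^×)²; places V = {2, 3, 7, 11, 23, 29, 31, ∞}.
(a,b)_11: α=8, u≡6; β=13, v≡7 (mod 11); (6|11)=-1, (7|11)=-1; sign (−1)^0·-1^13·-1^8 = -1.
(a,b)_2: α=2, β=3; u≡5, v≡3 (mod 8); ε(u)ε(v)=0·1, αω(v)=2·1, βω(u)=3·1; sum ≡ 1  ⇒  -1.
(a,b)_23: α=1, u≡3; β=2, v≡17 (mod 23); (3|23)=+1, (17|23)=-1; sign (−1)^0·+1^2·-1^1 = -1.
(a,b)_29: α=1, u≡3; β=2, v≡20 (mod 29); (3|29)=-1, (20|29)=+1; sign (−1)^0·-1^2·+1^1 = +1.
(a,b)_31: α=1, u≡1; β=2, v≡6 (mod 31); (1|31)=+1, (6|31)=-1; sign (−1)^0·+1^2·-1^1 = -1.
(a,b)_∞: sgn(20677)=+, sgn(22)=+, so +1.
(a,b)_3: α=-6, u≡1; β=-10, v≡1 (mod 3); (1|3)=+1, (1|3)=+1; sign (−1)^0·+1^-10·+1^-6 = +1.
(a,b)_7: α=-4, u≡6; β=-6, v≡1 (mod 7); (6|7)=-1, (1|7)=+1; sign (−1)^0·-1^-6·+1^-4 = +1.
(20677, 22 / ℚ) ramifies at {2, 11, 23, 31}: a division algebra.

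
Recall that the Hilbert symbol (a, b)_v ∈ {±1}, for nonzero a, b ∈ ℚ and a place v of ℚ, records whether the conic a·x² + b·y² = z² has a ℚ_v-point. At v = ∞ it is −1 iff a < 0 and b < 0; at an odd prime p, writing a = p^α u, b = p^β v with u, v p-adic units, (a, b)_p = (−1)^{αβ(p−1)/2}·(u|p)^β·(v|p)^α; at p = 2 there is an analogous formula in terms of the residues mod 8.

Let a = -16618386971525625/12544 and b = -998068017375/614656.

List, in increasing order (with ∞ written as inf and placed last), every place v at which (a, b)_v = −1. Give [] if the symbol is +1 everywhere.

[43, inf]

(a, b) ≡ (-3289, -492873095) mod (ℚ^×)²; places V = {2, 3, 5, 7, 11, 13, 17, 23, 41, 43, ∞}.
(a,b)_∞: sgn(-3289)=−, sgn(-492873095)=−, so -1.
(a,b)_41: α=2, u≡1; β=1, v≡13 (mod 41); (1|41)=+1, (13|41)=-1; sign (−1)^0·+1^1·-1^2 = +1.
(a,b)_7: α=-2, u≡2; β=-4, v≡3 (mod 7); (2|7)=+1, (3|7)=-1; sign (−1)^0·+1^-4·-1^-2 = +1.
(a,b)_3: α=2, u≡2; β=4, v≡1 (mod 3); (2|3)=-1, (1|3)=+1; sign (−1)^0·-1^4·+1^2 = +1.
(a,b)_13: α=1, u≡7; β=1, v≡11 (mod 13); (7|13)=-1, (11|13)=-1; sign (−1)^0·-1^1·-1^1 = +1.
(a,b)_11: α=1, u≡1; β=1, v≡2 (mod 11); (1|11)=+1, (2|11)=-1; sign (−1)^1·+1^1·-1^1 = +1.
(a,b)_5: α=4, u≡1; β=3, v≡1 (mod 5); (1|5)=+1, (1|5)=+1; sign (−1)^0·+1^3·+1^4 = +1.
(a,b)_43: α=2, u≡27; β=1, v≡31 (mod 43); (27|43)=-1, (31|43)=+1; sign (−1)^0·-1^1·+1^2 = -1.
(a,b)_2: α=-8, β=-8; u≡7, v≡1 (mod 8); ε(u)ε(v)=1·0, αω(v)=-8·0, βω(u)=-8·0; sum ≡ 0  ⇒  +1.
(a,b)_17: α=2, u≡4; β=1, v≡15 (mod 17); (4|17)=+1, (15|17)=+1; sign (−1)^0·+1^1·+1^2 = +1.
(a,b)_23: α=1, u≡12; β=1, v≡22 (mod 23); (12|23)=+1, (22|23)=-1; sign (−1)^1·+1^1·-1^1 = +1.
Ram(-3289, -492873095) = {43, ∞}; no ℚ_43-point on the conic.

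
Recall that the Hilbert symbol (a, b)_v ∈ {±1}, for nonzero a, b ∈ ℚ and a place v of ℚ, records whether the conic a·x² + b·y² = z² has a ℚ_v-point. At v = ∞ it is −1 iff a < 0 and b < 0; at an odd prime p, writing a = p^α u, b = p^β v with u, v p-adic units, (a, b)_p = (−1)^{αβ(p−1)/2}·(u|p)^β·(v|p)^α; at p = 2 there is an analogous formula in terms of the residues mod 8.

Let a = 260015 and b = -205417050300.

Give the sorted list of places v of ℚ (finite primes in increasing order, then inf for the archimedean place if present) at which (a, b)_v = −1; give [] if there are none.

[3, 5, 7, 11]

(a, b) ≡ (260015, -12903) mod (ℚ^×)²; places V = {2, 3, 5, 7, 11, 17, 19, 23, ∞}.
(a,b)_23: α=1, u≡12; β=1, v≡15 (mod 23); (12|23)=+1, (15|23)=-1; sign (−1)^1·+1^1·-1^1 = +1.
(a,b)_5: α=1, u≡3; β=2, v≡3 (mod 5); (3|5)=-1, (3|5)=-1; sign (−1)^0·-1^2·-1^1 = -1.
(a,b)_3: α=0, u≡2; β=3, v≡1 (mod 3); (2|3)=-1, (1|3)=+1; sign (−1)^0·-1^3·+1^0 = -1.
(a,b)_19: α=1, u≡5; β=2, v≡17 (mod 19); (5|19)=+1, (17|19)=+1; sign (−1)^0·+1^2·+1^1 = +1.
(a,b)_2: α=0, β=2; u≡7, v≡1 (mod 8); ε(u)ε(v)=1·0, αω(v)=0·0, βω(u)=2·0; sum ≡ 0  ⇒  +1.
(a,b)_17: α=1, u≡12; β=1, v≡14 (mod 17); (12|17)=-1, (14|17)=-1; sign (−1)^0·-1^1·-1^1 = +1.
(a,b)_7: α=1, u≡3; β=2, v≡3 (mod 7); (3|7)=-1, (3|7)=-1; sign (−1)^0·-1^2·-1^1 = -1.
(a,b)_11: α=0, u≡8; β=1, v≡3 (mod 11); (8|11)=-1, (3|11)=+1; sign (−1)^0·-1^1·+1^0 = -1.
(a,b)_∞: sgn(260015)=+, sgn(-12903)=−, so +1.
|Ram(260015, -12903)| = 4, even; anisotropic at {3, 5, 7, 11}.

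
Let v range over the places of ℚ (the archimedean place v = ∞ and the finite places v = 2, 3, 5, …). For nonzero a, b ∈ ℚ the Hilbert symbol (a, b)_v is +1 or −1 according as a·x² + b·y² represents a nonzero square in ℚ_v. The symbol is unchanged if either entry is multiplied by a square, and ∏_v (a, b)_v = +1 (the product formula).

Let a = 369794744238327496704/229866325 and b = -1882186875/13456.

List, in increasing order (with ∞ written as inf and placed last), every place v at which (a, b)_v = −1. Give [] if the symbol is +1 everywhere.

[2, 17]

Mod squares: a ≡ 442, b ≡ -51. Check v ∈ {∞, 2, 3, 5, 7, 11, 13, 17, 29}.
v=7: a=7^2·(≡4), b=7^0·(≡6) mod 7; (4|7)=+1, (6|7)=-1; (−1)^{2·0·3}·(+1)^0·(-1)^2 = +1.
v=∞: 442 > 0 and -51 < 0  ⇒  (a,b)_∞ = +1.
v=11: a=11^2·(≡8), b=11^0·(≡1) mod 11; (8|11)=-1, (1|11)=+1; (−1)^{2·0·5}·(-1)^0·(+1)^2 = +1.
v=17: a=17^3·(≡15), b=17^1·(≡5) mod 17; (15|17)=+1, (5|17)=-1; (−1)^{3·1·8}·(+1)^1·(-1)^3 = -1.
v=5: a=5^-2·(≡3), b=5^4·(≡1) mod 5; (3|5)=-1, (1|5)=+1; (−1)^{-2·4·2}·(-1)^4·(+1)^-2 = +1.
v=2: v_2(a)=15, v_2(b)=-4; units ≡ 5, 5 (mod 8); ε·ε+αω+βω = 0·0+15·1+-4·1 ≡ 1  ⇒  (a,b)_2 = -1.
v=3: a=3^18·(≡1), b=3^11·(≡1) mod 3; (1|3)=+1, (1|3)=+1; (−1)^{18·11·1}·(+1)^11·(+1)^18 = +1.
v=29: a=29^-4·(≡7), b=29^-2·(≡6) mod 29; (7|29)=+1, (6|29)=+1; (−1)^{-4·-2·14}·(+1)^-2·(+1)^-4 = +1.
v=13: a=13^-1·(≡7), b=13^0·(≡3) mod 13; (7|13)=-1, (3|13)=+1; (−1)^{-1·0·6}·(-1)^0·(+1)^-1 = +1.
Ram(442, -51) = {2, 17}; no ℚ_2-point on the conic.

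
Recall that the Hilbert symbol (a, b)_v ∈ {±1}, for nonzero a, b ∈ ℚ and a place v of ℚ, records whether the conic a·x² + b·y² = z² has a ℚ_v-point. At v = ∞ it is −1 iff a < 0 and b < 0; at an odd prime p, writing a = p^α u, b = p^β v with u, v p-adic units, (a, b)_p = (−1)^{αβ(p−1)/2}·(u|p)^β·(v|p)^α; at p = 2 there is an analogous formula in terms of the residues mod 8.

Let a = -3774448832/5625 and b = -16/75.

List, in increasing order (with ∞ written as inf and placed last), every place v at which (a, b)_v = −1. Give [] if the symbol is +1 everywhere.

[29, inf]

(a, b) ≡ (-203, -3) mod (ℚ^×)²; places V = {2, 3, 5, 7, 11, 29, ∞}.
(a,b)_2: α=6, β=4; u≡5, v≡5 (mod 8); ε(u)ε(v)=0·0, αω(v)=6·1, βω(u)=4·1; sum ≡ 0  ⇒  +1.
(a,b)_∞: sgn(-203)=−, sgn(-3)=−, so -1.
(a,b)_5: α=-4, u≡2; β=-2, v≡3 (mod 5); (2|5)=-1, (3|5)=-1; sign (−1)^0·-1^-2·-1^-4 = +1.
(a,b)_29: α=1, u≡16; β=0, v≡11 (mod 29); (16|29)=+1, (11|29)=-1; sign (−1)^0·+1^0·-1^1 = -1.
(a,b)_7: α=5, u≡3; β=0, v≡1 (mod 7); (3|7)=-1, (1|7)=+1; sign (−1)^0·-1^0·+1^5 = +1.
(a,b)_3: α=-2, u≡1; β=-1, v≡2 (mod 3); (1|3)=+1, (2|3)=-1; sign (−1)^0·+1^-1·-1^-2 = +1.
(a,b)_11: α=2, u≡2; β=0, v≡8 (mod 11); (2|11)=-1, (8|11)=-1; sign (−1)^0·-1^0·-1^2 = +1.
|Ram(-203, -3)| = 2, even; anisotropic at {29, ∞}.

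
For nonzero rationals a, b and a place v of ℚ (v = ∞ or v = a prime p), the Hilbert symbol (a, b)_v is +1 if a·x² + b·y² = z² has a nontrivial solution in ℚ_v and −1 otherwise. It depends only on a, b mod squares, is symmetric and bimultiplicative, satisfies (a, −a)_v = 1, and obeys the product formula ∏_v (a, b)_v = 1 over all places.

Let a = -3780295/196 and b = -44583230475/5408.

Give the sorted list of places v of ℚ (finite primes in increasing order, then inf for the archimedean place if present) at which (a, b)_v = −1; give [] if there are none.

[5, 7, 29, inf]

Mod squares: a ≡ -4495, b ≡ -289478. Check v ∈ {∞, 2, 3, 5, 7, 13, 23, 29, 31, 37}.
v=31: a=31^1·(≡4), b=31^1·(≡21) mod 31; (4|31)=+1, (21|31)=-1; (−1)^{1·1·15}·(+1)^1·(-1)^1 = +1.
v=5: a=5^1·(≡1), b=5^2·(≡2) mod 5; (1|5)=+1, (2|5)=-1; (−1)^{1·2·2}·(+1)^2·(-1)^1 = -1.
v=3: a=3^0·(≡2), b=3^2·(≡1) mod 3; (2|3)=-1, (1|3)=+1; (−1)^{0·2·1}·(-1)^2·(+1)^0 = +1.
v=37: a=37^0·(≡13), b=37^2·(≡21) mod 37; (13|37)=-1, (21|37)=+1; (−1)^{0·2·18}·(-1)^2·(+1)^0 = +1.
v=29: a=29^3·(≡18), b=29^1·(≡9) mod 29; (18|29)=-1, (9|29)=+1; (−1)^{3·1·14}·(-1)^1·(+1)^3 = -1.
v=2: v_2(a)=-2, v_2(b)=-5; units ≡ 1, 5 (mod 8); ε·ε+αω+βω = 0·0+-2·1+-5·0 ≡ 0  ⇒  (a,b)_2 = +1.
v=23: a=23^0·(≡16), b=23^1·(≡4) mod 23; (16|23)=+1, (4|23)=+1; (−1)^{0·1·11}·(+1)^1·(+1)^0 = +1.
v=7: a=7^-2·(≡5), b=7^1·(≡1) mod 7; (5|7)=-1, (1|7)=+1; (−1)^{-2·1·3}·(-1)^1·(+1)^-2 = -1.
v=13: a=13^0·(≡1), b=13^-2·(≡8) mod 13; (1|13)=+1, (8|13)=-1; (−1)^{0·-2·6}·(+1)^-2·(-1)^0 = +1.
v=∞: -4495 < 0 and -289478 < 0  ⇒  (a,b)_∞ = -1.
Ram(-4495, -289478) = {5, 7, 29, ∞}; no ℚ_5-point on the conic.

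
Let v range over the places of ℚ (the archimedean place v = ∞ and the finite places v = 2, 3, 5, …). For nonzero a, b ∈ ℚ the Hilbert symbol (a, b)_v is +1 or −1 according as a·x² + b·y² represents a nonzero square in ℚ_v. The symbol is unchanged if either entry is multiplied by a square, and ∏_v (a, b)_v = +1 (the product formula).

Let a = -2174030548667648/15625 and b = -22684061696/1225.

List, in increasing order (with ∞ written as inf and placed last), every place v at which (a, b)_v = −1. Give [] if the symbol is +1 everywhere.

Mod squares: a ≡ -437, b ≡ -29. Check v ∈ {∞, 2, 5, 7, 11, 19, 23, 29}.
v=29: a=29^2·(≡15), b=29^1·(≡25) mod 29; (15|29)=-1, (25|29)=+1; (−1)^{2·1·14}·(-1)^1·(+1)^2 = -1.
v=11: a=11^2·(≡4), b=11^0·(≡3) mod 11; (4|11)=+1, (3|11)=+1; (−1)^{2·0·5}·(+1)^0·(+1)^2 = +1.
v=19: a=19^3·(≡8), b=19^2·(≡5) mod 19; (8|19)=-1, (5|19)=+1; (−1)^{3·2·9}·(-1)^2·(+1)^3 = +1.
v=5: a=5^-6·(≡2), b=5^-2·(≡1) mod 5; (2|5)=-1, (1|5)=+1; (−1)^{-6·-2·2}·(-1)^-2·(+1)^-6 = +1.
v=7: a=7^0·(≡1), b=7^-2·(≡3) mod 7; (1|7)=+1, (3|7)=-1; (−1)^{0·-2·3}·(+1)^-2·(-1)^0 = +1.
v=23: a=23^3·(≡9), b=23^2·(≡14) mod 23; (9|23)=+1, (14|23)=-1; (−1)^{3·2·11}·(+1)^2·(-1)^3 = -1.
v=∞: -437 < 0 and -29 < 0  ⇒  (a,b)_∞ = -1.
v=2: v_2(a)=8, v_2(b)=12; units ≡ 3, 3 (mod 8); ε·ε+αω+βω = 1·1+8·1+12·1 ≡ 1  ⇒  (a,b)_2 = -1.
(-437, -29 / ℚ) ramifies at {2, 23, 29, ∞}: a division algebra.

[2, 23, 29, inf]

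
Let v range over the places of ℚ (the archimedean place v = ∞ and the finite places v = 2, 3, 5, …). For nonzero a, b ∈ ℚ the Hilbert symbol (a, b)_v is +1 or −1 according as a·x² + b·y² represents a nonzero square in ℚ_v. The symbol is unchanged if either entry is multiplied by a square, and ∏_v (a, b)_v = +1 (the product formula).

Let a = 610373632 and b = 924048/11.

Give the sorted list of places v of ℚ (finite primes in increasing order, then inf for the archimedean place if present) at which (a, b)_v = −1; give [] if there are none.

(a, b) ≡ (149017, 7843) mod (ℚ^×)²; places V = {2, 3, 11, 19, 23, 31, ∞}.
(a,b)_31: α=1, u≡8; β=1, v≡10 (mod 31); (8|31)=+1, (10|31)=+1; sign (−1)^1·+1^1·+1^1 = -1.
(a,b)_2: α=12, β=4; u≡1, v≡3 (mod 8); ε(u)ε(v)=0·1, αω(v)=12·1, βω(u)=4·0; sum ≡ 0  ⇒  +1.
(a,b)_19: α=1, u≡13; β=0, v≡14 (mod 19); (13|19)=-1, (14|19)=-1; sign (−1)^0·-1^0·-1^1 = -1.
(a,b)_3: α=0, u≡1; β=4, v≡1 (mod 3); (1|3)=+1, (1|3)=+1; sign (−1)^0·+1^4·+1^0 = +1.
(a,b)_∞: sgn(149017)=+, sgn(7843)=+, so +1.
(a,b)_23: α=1, u≡9; β=1, v≡10 (mod 23); (9|23)=+1, (10|23)=-1; sign (−1)^1·+1^1·-1^1 = +1.
(a,b)_11: α=1, u≡2; β=-1, v≡4 (mod 11); (2|11)=-1, (4|11)=+1; sign (−1)^1·-1^-1·+1^1 = +1.
Ram(149017, 7843) = {19, 31}; no ℚ_19-point on the conic.

[19, 31]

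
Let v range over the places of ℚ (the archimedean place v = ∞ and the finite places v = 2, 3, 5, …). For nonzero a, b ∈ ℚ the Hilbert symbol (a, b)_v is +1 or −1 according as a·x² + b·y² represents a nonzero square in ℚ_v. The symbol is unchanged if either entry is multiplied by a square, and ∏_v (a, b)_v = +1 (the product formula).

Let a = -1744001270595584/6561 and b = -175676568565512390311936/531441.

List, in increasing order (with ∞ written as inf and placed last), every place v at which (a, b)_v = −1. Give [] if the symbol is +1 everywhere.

[7, 11, 13, inf]

Mod squares: a ≡ -11, b ≡ -1082081. Check v ∈ {∞, 2, 3, 7, 11, 13, 23, 47}.
v=3: a=3^-8·(≡1), b=3^-12·(≡1) mod 3; (1|3)=+1, (1|3)=+1; (−1)^{-8·-12·1}·(+1)^-12·(+1)^-8 = +1.
v=2: v_2(a)=14, v_2(b)=24; units ≡ 5, 7 (mod 8); ε·ε+αω+βω = 0·1+14·0+24·1 ≡ 0  ⇒  (a,b)_2 = +1.
v=47: a=47^2·(≡34), b=47^3·(≡32) mod 47; (34|47)=+1, (32|47)=+1; (−1)^{2·3·23}·(+1)^3·(+1)^2 = +1.
v=13: a=13^2·(≡11), b=13^3·(≡2) mod 13; (11|13)=-1, (2|13)=-1; (−1)^{2·3·6}·(-1)^3·(-1)^2 = -1.
v=7: a=7^2·(≡5), b=7^3·(≡3) mod 7; (5|7)=-1, (3|7)=-1; (−1)^{2·3·3}·(-1)^3·(-1)^2 = -1.
v=11: a=11^1·(≡7), b=11^1·(≡2) mod 11; (7|11)=-1, (2|11)=-1; (−1)^{1·1·5}·(-1)^1·(-1)^1 = -1.
v=∞: -11 < 0 and -1082081 < 0  ⇒  (a,b)_∞ = -1.
v=23: a=23^2·(≡16), b=23^3·(≡7) mod 23; (16|23)=+1, (7|23)=-1; (−1)^{2·3·11}·(+1)^3·(-1)^2 = +1.
Ram(-11, -1082081) = {7, 11, 13, ∞}; no ℚ_7-point on the conic.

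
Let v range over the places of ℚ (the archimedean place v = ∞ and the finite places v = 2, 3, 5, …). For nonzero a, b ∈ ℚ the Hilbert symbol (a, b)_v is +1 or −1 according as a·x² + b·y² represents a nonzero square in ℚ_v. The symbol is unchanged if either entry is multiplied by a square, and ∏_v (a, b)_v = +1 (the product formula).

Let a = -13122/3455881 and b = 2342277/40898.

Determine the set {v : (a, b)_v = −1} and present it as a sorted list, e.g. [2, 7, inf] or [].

(a, b) ≡ (-2, 714) mod (ℚ^×)²; places V = {2, 3, 7, 11, 13, 17, ∞}.
(a,b)_17: α=0, u≡1; β=1, v≡1 (mod 17); (1|17)=+1, (1|17)=+1; sign (−1)^0·+1^1·+1^0 = +1.
(a,b)_11: α=-2, u≡9; β=-2, v≡10 (mod 11); (9|11)=+1, (10|11)=-1; sign (−1)^0·+1^-2·-1^-2 = +1.
(a,b)_7: α=0, u≡5; β=1, v≡1 (mod 7); (5|7)=-1, (1|7)=+1; sign (−1)^0·-1^1·+1^0 = -1.
(a,b)_13: α=-4, u≡2; β=-2, v≡10 (mod 13); (2|13)=-1, (10|13)=+1; sign (−1)^0·-1^-2·+1^-4 = +1.
(a,b)_2: α=1, β=-1; u≡7, v≡5 (mod 8); ε(u)ε(v)=1·0, αω(v)=1·1, βω(u)=-1·0; sum ≡ 1  ⇒  -1.
(a,b)_3: α=8, u≡1; β=9, v≡1 (mod 3); (1|3)=+1, (1|3)=+1; sign (−1)^0·+1^9·+1^8 = +1.
(a,b)_∞: sgn(-2)=−, sgn(714)=+, so +1.
(-2, 714 / ℚ) ramifies at {2, 7}: a division algebra.

[2, 7]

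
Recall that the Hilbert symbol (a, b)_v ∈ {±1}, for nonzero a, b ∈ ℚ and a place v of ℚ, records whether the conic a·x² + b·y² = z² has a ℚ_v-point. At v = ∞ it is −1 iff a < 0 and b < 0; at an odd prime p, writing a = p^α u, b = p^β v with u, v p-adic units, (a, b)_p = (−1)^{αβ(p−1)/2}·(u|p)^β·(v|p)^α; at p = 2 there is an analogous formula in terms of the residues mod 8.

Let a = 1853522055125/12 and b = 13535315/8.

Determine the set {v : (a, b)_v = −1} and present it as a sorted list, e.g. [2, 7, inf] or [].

[2, 5, 19, 29]

(a, b) ≡ (15, 93670) mod (ℚ^×)²; places V = {2, 3, 5, 13, 17, 19, 29, ∞}.
(a,b)_2: α=-2, β=-3; u≡7, v≡3 (mod 8); ε(u)ε(v)=1·1, αω(v)=-2·1, βω(u)=-3·0; sum ≡ 1  ⇒  -1.
(a,b)_5: α=3, u≡3; β=1, v≡1 (mod 5); (3|5)=-1, (1|5)=+1; sign (−1)^0·-1^1·+1^3 = -1.
(a,b)_29: α=2, u≡27; β=1, v≡12 (mod 29); (27|29)=-1, (12|29)=-1; sign (−1)^0·-1^1·-1^2 = -1.
(a,b)_∞: sgn(15)=+, sgn(93670)=+, so +1.
(a,b)_13: α=2, u≡11; β=0, v≡5 (mod 13); (11|13)=-1, (5|13)=-1; sign (−1)^0·-1^0·-1^2 = +1.
(a,b)_19: α=2, u≡14; β=1, v≡7 (mod 19); (14|19)=-1, (7|19)=+1; sign (−1)^0·-1^1·+1^2 = -1.
(a,b)_3: α=-1, u≡2; β=0, v≡1 (mod 3); (2|3)=-1, (1|3)=+1; sign (−1)^0·-1^0·+1^-1 = +1.
(a,b)_17: α=2, u≡1; β=3, v≡15 (mod 17); (1|17)=+1, (15|17)=+1; sign (−1)^0·+1^3·+1^2 = +1.
(15, 93670 / ℚ) ramifies at {2, 5, 19, 29}: a division algebra.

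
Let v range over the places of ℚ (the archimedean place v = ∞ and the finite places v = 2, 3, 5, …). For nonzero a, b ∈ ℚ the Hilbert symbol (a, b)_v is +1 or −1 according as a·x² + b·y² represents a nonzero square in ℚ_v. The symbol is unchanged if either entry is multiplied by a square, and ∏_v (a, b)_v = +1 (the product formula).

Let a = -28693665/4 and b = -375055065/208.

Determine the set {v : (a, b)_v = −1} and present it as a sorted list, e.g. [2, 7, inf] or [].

(a, b) ≡ (-385, -5005) mod (ℚ^×)²; places V = {2, 3, 5, 7, 11, 13, 47, ∞}.
(a,b)_7: α=3, u≡4; β=3, v≡3 (mod 7); (4|7)=+1, (3|7)=-1; sign (−1)^1·+1^3·-1^3 = +1.
(a,b)_47: α=0, u≡41; β=2, v≡6 (mod 47); (41|47)=-1, (6|47)=+1; sign (−1)^0·-1^2·+1^0 = +1.
(a,b)_11: α=1, u≡9; β=1, v≡7 (mod 11); (9|11)=+1, (7|11)=-1; sign (−1)^1·+1^1·-1^1 = +1.
(a,b)_2: α=-2, β=-4; u≡7, v≡3 (mod 8); ε(u)ε(v)=1·1, αω(v)=-2·1, βω(u)=-4·0; sum ≡ 1  ⇒  -1.
(a,b)_13: α=2, u≡2; β=-1, v≡6 (mod 13); (2|13)=-1, (6|13)=-1; sign (−1)^0·-1^-1·-1^2 = -1.
(a,b)_3: α=2, u≡2; β=2, v≡2 (mod 3); (2|3)=-1, (2|3)=-1; sign (−1)^0·-1^2·-1^2 = +1.
(a,b)_∞: sgn(-385)=−, sgn(-5005)=−, so -1.
(a,b)_5: α=1, u≡3; β=1, v≡4 (mod 5); (3|5)=-1, (4|5)=+1; sign (−1)^0·-1^1·+1^1 = -1.
Ram(-385, -5005) = {2, 5, 13, ∞}; no ℚ_2-point on the conic.

[2, 5, 13, inf]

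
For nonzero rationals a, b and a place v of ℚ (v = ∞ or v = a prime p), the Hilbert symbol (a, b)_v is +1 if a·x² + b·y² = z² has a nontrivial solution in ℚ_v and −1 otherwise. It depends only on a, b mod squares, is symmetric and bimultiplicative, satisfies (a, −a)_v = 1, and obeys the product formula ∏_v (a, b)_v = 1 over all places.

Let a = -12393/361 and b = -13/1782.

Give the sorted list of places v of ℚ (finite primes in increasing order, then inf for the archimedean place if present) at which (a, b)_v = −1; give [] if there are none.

[17, inf]

(a, b) ≡ (-17, -286) mod (ℚ^×)²; places V = {2, 3, 11, 13, 17, 19, ∞}.
(a,b)_17: α=1, u≡9; β=0, v≡10 (mod 17); (9|17)=+1, (10|17)=-1; sign (−1)^0·+1^0·-1^1 = -1.
(a,b)_19: α=-2, u≡14; β=0, v≡8 (mod 19); (14|19)=-1, (8|19)=-1; sign (−1)^0·-1^0·-1^-2 = +1.
(a,b)_13: α=0, u≡10; β=1, v≡12 (mod 13); (10|13)=+1, (12|13)=+1; sign (−1)^0·+1^1·+1^0 = +1.
(a,b)_2: α=0, β=-1; u≡7, v≡1 (mod 8); ε(u)ε(v)=1·0, αω(v)=0·0, βω(u)=-1·0; sum ≡ 0  ⇒  +1.
(a,b)_3: α=6, u≡1; β=-4, v≡2 (mod 3); (1|3)=+1, (2|3)=-1; sign (−1)^0·+1^-4·-1^6 = +1.
(a,b)_11: α=0, u≡9; β=-1, v≡8 (mod 11); (9|11)=+1, (8|11)=-1; sign (−1)^0·+1^-1·-1^0 = +1.
(a,b)_∞: sgn(-17)=−, sgn(-286)=−, so -1.
Ram(-17, -286) = {17, ∞}; no ℚ_17-point on the conic.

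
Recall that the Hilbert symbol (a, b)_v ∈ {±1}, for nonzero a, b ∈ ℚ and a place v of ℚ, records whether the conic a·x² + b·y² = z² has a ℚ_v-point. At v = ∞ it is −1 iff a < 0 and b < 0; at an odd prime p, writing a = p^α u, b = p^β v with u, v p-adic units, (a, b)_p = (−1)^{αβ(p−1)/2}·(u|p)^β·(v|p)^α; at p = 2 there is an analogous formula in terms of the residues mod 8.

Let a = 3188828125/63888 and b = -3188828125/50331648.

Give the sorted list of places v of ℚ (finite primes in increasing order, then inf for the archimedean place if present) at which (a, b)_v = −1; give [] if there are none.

(a, b) ≡ (2805, -255) mod (ℚ^×)²; places V = {2, 3, 5, 7, 11, 17, ∞}.
(a,b)_3: α=-1, u≡2; β=-1, v≡2 (mod 3); (2|3)=-1, (2|3)=-1; sign (−1)^1·-1^-1·-1^-1 = -1.
(a,b)_5: α=7, u≡4; β=7, v≡1 (mod 5); (4|5)=+1, (1|5)=+1; sign (−1)^0·+1^7·+1^7 = +1.
(a,b)_7: α=4, u≡6; β=4, v≡2 (mod 7); (6|7)=-1, (2|7)=+1; sign (−1)^0·-1^4·+1^4 = +1.
(a,b)_∞: sgn(2805)=+, sgn(-255)=−, so +1.
(a,b)_11: α=-3, u≡8; β=0, v≡3 (mod 11); (8|11)=-1, (3|11)=+1; sign (−1)^0·-1^0·+1^-3 = +1.
(a,b)_2: α=-4, β=-24; u≡5, v≡1 (mod 8); ε(u)ε(v)=0·0, αω(v)=-4·0, βω(u)=-24·1; sum ≡ 0  ⇒  +1.
(a,b)_17: α=1, u≡3; β=1, v≡15 (mod 17); (3|17)=-1, (15|17)=+1; sign (−1)^0·-1^1·+1^1 = -1.
|Ram(2805, -255)| = 2, even; anisotropic at {3, 17}.

[3, 17]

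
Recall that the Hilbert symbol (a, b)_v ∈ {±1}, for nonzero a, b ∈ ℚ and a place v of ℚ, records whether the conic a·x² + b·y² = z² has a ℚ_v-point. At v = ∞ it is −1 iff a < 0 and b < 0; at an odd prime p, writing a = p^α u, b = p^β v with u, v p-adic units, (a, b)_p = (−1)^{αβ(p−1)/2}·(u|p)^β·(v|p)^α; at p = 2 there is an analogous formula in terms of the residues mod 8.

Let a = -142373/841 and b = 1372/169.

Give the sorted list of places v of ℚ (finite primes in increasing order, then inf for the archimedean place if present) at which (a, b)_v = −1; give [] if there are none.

[2, 11]

Mod squares: a ≡ -77, b ≡ 7. Check v ∈ {∞, 2, 7, 11, 13, 29, 43}.
v=13: a=13^0·(≡9), b=13^-2·(≡7) mod 13; (9|13)=+1, (7|13)=-1; (−1)^{0·-2·6}·(+1)^-2·(-1)^0 = +1.
v=7: a=7^1·(≡3), b=7^3·(≡4) mod 7; (3|7)=-1, (4|7)=+1; (−1)^{1·3·3}·(-1)^3·(+1)^1 = +1.
v=11: a=11^1·(≡3), b=11^0·(≡2) mod 11; (3|11)=+1, (2|11)=-1; (−1)^{1·0·5}·(+1)^0·(-1)^1 = -1.
v=∞: -77 < 0 and 7 > 0  ⇒  (a,b)_∞ = +1.
v=43: a=43^2·(≡38), b=43^0·(≡30) mod 43; (38|43)=+1, (30|43)=-1; (−1)^{2·0·21}·(+1)^0·(-1)^2 = +1.
v=2: v_2(a)=0, v_2(b)=2; units ≡ 3, 7 (mod 8); ε·ε+αω+βω = 1·1+0·0+2·1 ≡ 1  ⇒  (a,b)_2 = -1.
v=29: a=29^-2·(≡17), b=29^0·(≡4) mod 29; (17|29)=-1, (4|29)=+1; (−1)^{-2·0·14}·(-1)^0·(+1)^-2 = +1.
|Ram(-77, 7)| = 2, even; anisotropic at {2, 11}.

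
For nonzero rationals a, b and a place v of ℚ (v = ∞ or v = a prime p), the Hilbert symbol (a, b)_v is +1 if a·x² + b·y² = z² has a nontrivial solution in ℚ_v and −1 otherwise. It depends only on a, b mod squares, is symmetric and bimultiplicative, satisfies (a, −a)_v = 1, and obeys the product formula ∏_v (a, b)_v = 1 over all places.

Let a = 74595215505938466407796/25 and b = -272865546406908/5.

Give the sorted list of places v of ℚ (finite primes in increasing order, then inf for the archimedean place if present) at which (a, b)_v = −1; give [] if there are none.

Mod squares: a ≡ 2245789, b ≡ -467876451315. Check v ∈ {∞, 2, 3, 5, 7, 13, 17, 19, 23, 29, 37, 43}.
v=43: a=43^2·(≡12), b=43^1·(≡7) mod 43; (12|43)=-1, (7|43)=-1; (−1)^{2·1·21}·(-1)^1·(-1)^2 = -1.
v=37: a=37^1·(≡15), b=37^1·(≡8) mod 37; (15|37)=-1, (8|37)=-1; (−1)^{1·1·18}·(-1)^1·(-1)^1 = +1.
v=2: v_2(a)=2, v_2(b)=2; units ≡ 5, 5 (mod 8); ε·ε+αω+βω = 0·0+2·1+2·1 ≡ 0  ⇒  (a,b)_2 = +1.
v=∞: 2245789 > 0 and -467876451315 < 0  ⇒  (a,b)_∞ = +1.
v=29: a=29^1·(≡19), b=29^1·(≡14) mod 29; (19|29)=-1, (14|29)=-1; (−1)^{1·1·14}·(-1)^1·(-1)^1 = +1.
v=19: a=19^2·(≡10), b=19^1·(≡14) mod 19; (10|19)=-1, (14|19)=-1; (−1)^{2·1·9}·(-1)^1·(-1)^2 = -1.
v=13: a=13^1·(≡4), b=13^1·(≡9) mod 13; (4|13)=+1, (9|13)=+1; (−1)^{1·1·6}·(+1)^1·(+1)^1 = +1.
v=17: a=17^2·(≡2), b=17^1·(≡9) mod 17; (2|17)=+1, (9|17)=+1; (−1)^{2·1·8}·(+1)^1·(+1)^2 = +1.
v=3: a=3^16·(≡1), b=3^7·(≡2) mod 3; (1|3)=+1, (2|3)=-1; (−1)^{16·7·1}·(+1)^7·(-1)^16 = +1.
v=5: a=5^-2·(≡1), b=5^-1·(≡2) mod 5; (1|5)=+1, (2|5)=-1; (−1)^{-2·-1·2}·(+1)^-1·(-1)^-2 = +1.
v=7: a=7^1·(≡5), b=7^1·(≡4) mod 7; (5|7)=-1, (4|7)=+1; (−1)^{1·1·3}·(-1)^1·(+1)^1 = +1.
v=23: a=23^1·(≡9), b=23^1·(≡20) mod 23; (9|23)=+1, (20|23)=-1; (−1)^{1·1·11}·(+1)^1·(-1)^1 = +1.
Ram(2245789, -467876451315) = {19, 43}; no ℚ_19-point on the conic.

[19, 43]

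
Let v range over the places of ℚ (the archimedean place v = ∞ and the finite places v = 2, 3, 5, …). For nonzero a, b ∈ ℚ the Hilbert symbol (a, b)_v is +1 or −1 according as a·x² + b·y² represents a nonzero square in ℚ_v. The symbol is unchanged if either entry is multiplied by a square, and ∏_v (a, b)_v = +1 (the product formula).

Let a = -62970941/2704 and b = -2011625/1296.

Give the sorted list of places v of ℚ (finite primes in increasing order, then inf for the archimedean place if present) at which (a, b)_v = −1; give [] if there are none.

[2, 11, 19, inf]

(a, b) ≡ (-4301, -665) mod (ℚ^×)²; places V = {2, 3, 5, 7, 11, 13, 17, 19, 23, ∞}.
(a,b)_∞: sgn(-4301)=−, sgn(-665)=−, so -1.
(a,b)_19: α=0, u≡3; β=1, v≡3 (mod 19); (3|19)=-1, (3|19)=-1; sign (−1)^0·-1^1·-1^0 = -1.
(a,b)_7: α=0, u≡1; β=1, v≡3 (mod 7); (1|7)=+1, (3|7)=-1; sign (−1)^0·+1^1·-1^0 = +1.
(a,b)_2: α=-4, β=-4; u≡3, v≡7 (mod 8); ε(u)ε(v)=1·1, αω(v)=-4·0, βω(u)=-4·1; sum ≡ 1  ⇒  -1.
(a,b)_23: α=1, u≡20; β=0, v≡3 (mod 23); (20|23)=-1, (3|23)=+1; sign (−1)^0·-1^0·+1^1 = +1.
(a,b)_3: α=0, u≡1; β=-4, v≡1 (mod 3); (1|3)=+1, (1|3)=+1; sign (−1)^0·+1^-4·+1^0 = +1.
(a,b)_13: α=-2, u≡2; β=0, v≡11 (mod 13); (2|13)=-1, (11|13)=-1; sign (−1)^0·-1^0·-1^-2 = +1.
(a,b)_11: α=5, u≡3; β=2, v≡2 (mod 11); (3|11)=+1, (2|11)=-1; sign (−1)^0·+1^2·-1^5 = -1.
(a,b)_5: α=0, u≡1; β=3, v≡2 (mod 5); (1|5)=+1, (2|5)=-1; sign (−1)^0·+1^3·-1^0 = +1.
(a,b)_17: α=1, u≡8; β=0, v≡9 (mod 17); (8|17)=+1, (9|17)=+1; sign (−1)^0·+1^0·+1^1 = +1.
(-4301, -665 / ℚ) ramifies at {2, 11, 19, ∞}: a division algebra.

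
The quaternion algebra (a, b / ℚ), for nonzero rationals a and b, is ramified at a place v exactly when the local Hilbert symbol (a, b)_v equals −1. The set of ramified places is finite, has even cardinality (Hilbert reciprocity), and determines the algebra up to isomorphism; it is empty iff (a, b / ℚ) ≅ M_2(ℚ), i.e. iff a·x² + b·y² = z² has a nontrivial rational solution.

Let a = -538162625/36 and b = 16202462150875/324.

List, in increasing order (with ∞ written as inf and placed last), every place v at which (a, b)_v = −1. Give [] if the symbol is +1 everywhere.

(a, b) ≡ (-177905, 715) mod (ℚ^×)²; places V = {2, 3, 5, 7, 11, 13, 17, 23, ∞}.
(a,b)_17: α=1, u≡5; β=2, v≡4 (mod 17); (5|17)=-1, (4|17)=+1; sign (−1)^0·-1^2·+1^1 = +1.
(a,b)_∞: sgn(-177905)=−, sgn(715)=+, so +1.
(a,b)_5: α=3, u≡4; β=3, v≡3 (mod 5); (4|5)=+1, (3|5)=-1; sign (−1)^0·+1^3·-1^3 = -1.
(a,b)_7: α=1, u≡2; β=2, v≡4 (mod 7); (2|7)=+1, (4|7)=+1; sign (−1)^0·+1^2·+1^1 = +1.
(a,b)_23: α=1, u≡13; β=2, v≡8 (mod 23); (13|23)=+1, (8|23)=+1; sign (−1)^0·+1^2·+1^1 = +1.
(a,b)_11: α=2, u≡9; β=3, v≡2 (mod 11); (9|11)=+1, (2|11)=-1; sign (−1)^0·+1^3·-1^2 = +1.
(a,b)_2: α=-2, β=-2; u≡7, v≡3 (mod 8); ε(u)ε(v)=1·1, αω(v)=-2·1, βω(u)=-2·0; sum ≡ 1  ⇒  -1.
(a,b)_3: α=-2, u≡1; β=-4, v≡1 (mod 3); (1|3)=+1, (1|3)=+1; sign (−1)^0·+1^-4·+1^-2 = +1.
(a,b)_13: α=1, u≡1; β=1, v≡3 (mod 13); (1|13)=+1, (3|13)=+1; sign (−1)^0·+1^1·+1^1 = +1.
Ram(-177905, 715) = {2, 5}; no ℚ_2-point on the conic.

[2, 5]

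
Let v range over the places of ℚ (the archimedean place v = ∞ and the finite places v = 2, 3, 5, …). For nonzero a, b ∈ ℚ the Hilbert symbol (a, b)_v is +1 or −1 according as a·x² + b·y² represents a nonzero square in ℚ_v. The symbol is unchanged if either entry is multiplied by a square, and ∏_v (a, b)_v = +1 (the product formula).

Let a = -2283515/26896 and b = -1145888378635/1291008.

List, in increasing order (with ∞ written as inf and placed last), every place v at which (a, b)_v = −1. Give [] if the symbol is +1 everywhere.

(a, b) ≡ (-1235, -2145) mod (ℚ^×)²; places V = {2, 3, 5, 7, 11, 13, 19, 41, 43, ∞}.
(a,b)_19: α=1, u≡6; β=2, v≡12 (mod 19); (6|19)=+1, (12|19)=-1; sign (−1)^0·+1^2·-1^1 = -1.
(a,b)_3: α=0, u≡1; β=-1, v≡2 (mod 3); (1|3)=+1, (2|3)=-1; sign (−1)^0·+1^-1·-1^0 = +1.
(a,b)_2: α=-4, β=-8; u≡5, v≡7 (mod 8); ε(u)ε(v)=0·1, αω(v)=-4·0, βω(u)=-8·1; sum ≡ 0  ⇒  +1.
(a,b)_∞: sgn(-1235)=−, sgn(-2145)=−, so -1.
(a,b)_11: α=0, u≡8; β=1, v≡4 (mod 11); (8|11)=-1, (4|11)=+1; sign (−1)^0·-1^1·+1^0 = -1.
(a,b)_43: α=2, u≡19; β=2, v≡22 (mod 43); (19|43)=-1, (22|43)=-1; sign (−1)^0·-1^2·-1^2 = +1.
(a,b)_41: α=-2, u≡9; β=-2, v≡7 (mod 41); (9|41)=+1, (7|41)=-1; sign (−1)^0·+1^-2·-1^-2 = +1.
(a,b)_5: α=1, u≡2; β=1, v≡1 (mod 5); (2|5)=-1, (1|5)=+1; sign (−1)^0·-1^1·+1^1 = -1.
(a,b)_7: α=0, u≡2; β=4, v≡2 (mod 7); (2|7)=+1, (2|7)=+1; sign (−1)^0·+1^4·+1^0 = +1.
(a,b)_13: α=1, u≡12; β=1, v≡12 (mod 13); (12|13)=+1, (12|13)=+1; sign (−1)^0·+1^1·+1^1 = +1.
(-1235, -2145 / ℚ) ramifies at {5, 11, 19, ∞}: a division algebra.

[5, 11, 19, inf]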